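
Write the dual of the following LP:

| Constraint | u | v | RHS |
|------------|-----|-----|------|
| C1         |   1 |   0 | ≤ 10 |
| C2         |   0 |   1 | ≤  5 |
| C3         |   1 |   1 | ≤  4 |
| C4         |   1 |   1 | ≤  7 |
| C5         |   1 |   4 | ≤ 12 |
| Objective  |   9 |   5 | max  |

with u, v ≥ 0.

Primal max cᵀx s.t. Ax ≤ b, x ≥ 0  →  Dual min bᵀy s.t. Aᵀy ≥ c, y ≥ 0.

Minimize: z = 10y1 + 5y2 + 4y3 + 7y4 + 12y5

Subject to:
  y1 + y3 + y4 + y5 ≥ 9
  y2 + y3 + y4 + 4y5 ≥ 5
  y1, y2, y3, y4, y5 ≥ 0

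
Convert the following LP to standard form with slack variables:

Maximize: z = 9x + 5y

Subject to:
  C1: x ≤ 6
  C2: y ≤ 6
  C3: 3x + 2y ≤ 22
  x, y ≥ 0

max z = 9x + 5y

s.t.
  x + s1 = 6
  y + s2 = 6
  3x + 2y + s3 = 22
  x, y, s1, s2, s3 ≥ 0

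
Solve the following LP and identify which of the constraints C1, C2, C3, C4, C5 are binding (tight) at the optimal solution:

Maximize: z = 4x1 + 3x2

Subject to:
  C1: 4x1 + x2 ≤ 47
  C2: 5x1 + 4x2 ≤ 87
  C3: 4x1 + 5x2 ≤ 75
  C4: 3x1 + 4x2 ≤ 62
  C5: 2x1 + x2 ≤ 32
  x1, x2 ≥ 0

At x1 = 10, x2 = 7, compute slack b - a·x for each constraint:
  C1: 47 − 47 = 0  (binding)
  C2: 87 − 78 = 9  (slack)
  C3: 75 − 75 = 0  (binding)
  C4: 62 − 58 = 4  (slack)
  C5: 32 − 27 = 5  (slack)

Optimal: x1 = 10, x2 = 7
Binding: C1, C3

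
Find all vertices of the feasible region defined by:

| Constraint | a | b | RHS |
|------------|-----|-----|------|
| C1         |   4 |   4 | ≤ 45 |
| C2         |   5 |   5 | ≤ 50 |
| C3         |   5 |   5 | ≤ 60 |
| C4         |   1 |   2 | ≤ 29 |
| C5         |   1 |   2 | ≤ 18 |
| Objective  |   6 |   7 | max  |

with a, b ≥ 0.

(0, 0), (10, 0), (2, 8), (0, 9)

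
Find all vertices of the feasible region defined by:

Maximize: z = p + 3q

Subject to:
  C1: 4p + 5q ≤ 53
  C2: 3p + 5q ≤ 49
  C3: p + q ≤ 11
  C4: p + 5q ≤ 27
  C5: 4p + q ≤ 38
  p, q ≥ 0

(0, 0), (9.5, 0), (9, 2), (7, 4), (0, 5.4)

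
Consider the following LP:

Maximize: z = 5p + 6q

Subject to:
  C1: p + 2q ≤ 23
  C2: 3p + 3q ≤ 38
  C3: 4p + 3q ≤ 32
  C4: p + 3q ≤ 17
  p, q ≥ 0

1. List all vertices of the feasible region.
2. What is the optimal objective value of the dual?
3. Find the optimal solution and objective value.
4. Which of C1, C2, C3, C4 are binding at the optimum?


1. (0, 0), (8, 0), (5, 4), (0, 5.667)
2. 49
3. p = 5, q = 4, z = 49
4. C3, C4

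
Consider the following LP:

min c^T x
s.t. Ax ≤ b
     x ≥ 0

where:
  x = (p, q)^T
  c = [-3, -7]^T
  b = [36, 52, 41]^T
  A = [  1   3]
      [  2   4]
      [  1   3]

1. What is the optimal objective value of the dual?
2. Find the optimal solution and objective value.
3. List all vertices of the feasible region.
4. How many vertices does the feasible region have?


1. -88
2. p = 6, q = 10, z = -88
3. (0, 0), (26, 0), (6, 10), (0, 12)
4. 4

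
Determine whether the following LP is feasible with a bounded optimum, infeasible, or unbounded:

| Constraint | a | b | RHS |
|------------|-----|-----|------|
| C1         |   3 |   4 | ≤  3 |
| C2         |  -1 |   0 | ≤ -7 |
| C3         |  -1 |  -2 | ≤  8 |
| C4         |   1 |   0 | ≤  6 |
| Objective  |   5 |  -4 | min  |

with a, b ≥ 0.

Infeasible (no feasible solution exists)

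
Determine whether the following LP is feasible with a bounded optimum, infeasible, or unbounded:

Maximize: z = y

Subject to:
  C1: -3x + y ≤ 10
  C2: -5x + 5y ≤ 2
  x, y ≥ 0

Unbounded (objective can increase without bound)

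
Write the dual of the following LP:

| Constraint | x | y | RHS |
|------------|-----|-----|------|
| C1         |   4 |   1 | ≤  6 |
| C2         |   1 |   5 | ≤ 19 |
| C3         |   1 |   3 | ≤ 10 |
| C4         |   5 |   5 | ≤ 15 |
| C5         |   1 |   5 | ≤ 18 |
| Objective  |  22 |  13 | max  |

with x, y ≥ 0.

Primal max cᵀx s.t. Ax ≤ b, x ≥ 0  →  Dual min bᵀy s.t. Aᵀy ≥ c, y ≥ 0.

Minimize: z = 6y1 + 19y2 + 10y3 + 15y4 + 18y5

Subject to:
  4y1 + y2 + y3 + 5y4 + y5 ≥ 22
  y1 + 5y2 + 3y3 + 5y4 + 5y5 ≥ 13
  y1, y2, y3, y4, y5 ≥ 0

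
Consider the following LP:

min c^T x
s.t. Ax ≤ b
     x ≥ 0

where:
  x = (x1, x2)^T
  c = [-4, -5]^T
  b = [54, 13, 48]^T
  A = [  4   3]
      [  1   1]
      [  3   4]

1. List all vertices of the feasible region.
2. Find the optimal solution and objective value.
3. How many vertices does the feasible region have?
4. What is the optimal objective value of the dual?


1. (0, 0), (13, 0), (4, 9), (0, 12)
2. x1 = 4, x2 = 9, z = -61
3. 4
4. -61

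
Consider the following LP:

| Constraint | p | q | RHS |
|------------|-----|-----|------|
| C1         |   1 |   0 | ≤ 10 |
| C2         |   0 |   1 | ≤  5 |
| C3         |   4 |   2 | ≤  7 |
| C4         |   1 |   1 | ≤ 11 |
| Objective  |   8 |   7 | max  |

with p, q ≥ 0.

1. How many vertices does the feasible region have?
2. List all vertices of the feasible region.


1. 3
2. (0, 0), (1.75, 0), (0, 3.5)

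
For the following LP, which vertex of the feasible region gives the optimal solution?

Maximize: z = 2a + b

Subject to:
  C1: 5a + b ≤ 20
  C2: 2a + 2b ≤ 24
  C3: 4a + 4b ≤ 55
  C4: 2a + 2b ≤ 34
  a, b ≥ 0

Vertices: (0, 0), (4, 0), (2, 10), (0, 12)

Evaluate the objective at each vertex of the feasible region:
  z(0, 0) = 0
  z(4, 0) = 8
  z(2, 10) = 14  ←
  z(0, 12) = 12
The maximum is at a = 2, b = 10.

(2, 10)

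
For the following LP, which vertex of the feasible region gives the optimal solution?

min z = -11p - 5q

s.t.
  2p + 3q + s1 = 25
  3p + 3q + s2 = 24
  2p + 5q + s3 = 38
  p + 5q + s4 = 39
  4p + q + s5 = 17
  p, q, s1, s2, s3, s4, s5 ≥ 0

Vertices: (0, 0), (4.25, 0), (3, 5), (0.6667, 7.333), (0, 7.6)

Evaluate the objective at each vertex of the feasible region:
  z(0, 0) = 0
  z(4.25, 0) = -46.75
  z(3, 5) = -58  ←
  z(0.6667, 7.333) = -44
  z(0, 7.6) = -38
The minimum is at p = 3, q = 5.

(3, 5)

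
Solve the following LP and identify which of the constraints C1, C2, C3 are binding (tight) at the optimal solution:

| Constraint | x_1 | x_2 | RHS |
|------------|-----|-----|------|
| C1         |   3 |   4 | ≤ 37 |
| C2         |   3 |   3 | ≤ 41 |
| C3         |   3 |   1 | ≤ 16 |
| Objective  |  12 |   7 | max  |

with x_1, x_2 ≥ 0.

At x_1 = 3, x_2 = 7, compute slack b - a·x for each constraint:
  C1: 37 − 37 = 0  (binding)
  C2: 41 − 30 = 11  (slack)
  C3: 16 − 16 = 0  (binding)

Optimal: x_1 = 3, x_2 = 7
Binding: C1, C3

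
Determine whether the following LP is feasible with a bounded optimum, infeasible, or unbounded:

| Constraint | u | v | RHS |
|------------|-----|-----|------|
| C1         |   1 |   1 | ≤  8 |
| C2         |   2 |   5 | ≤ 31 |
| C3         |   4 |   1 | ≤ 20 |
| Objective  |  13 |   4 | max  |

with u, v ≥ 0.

Feasible with a bounded optimal solution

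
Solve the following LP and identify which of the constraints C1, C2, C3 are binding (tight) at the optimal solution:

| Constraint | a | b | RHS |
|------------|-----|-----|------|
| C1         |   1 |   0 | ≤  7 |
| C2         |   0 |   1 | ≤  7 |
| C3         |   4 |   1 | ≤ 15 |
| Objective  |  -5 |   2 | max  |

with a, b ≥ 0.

At a = 0, b = 7, compute slack b - a·x for each constraint:
  C1: 7 − 0 = 7  (slack)
  C2: 7 − 7 = 0  (binding)
  C3: 15 − 7 = 8  (slack)

Optimal: a = 0, b = 7
Binding: C2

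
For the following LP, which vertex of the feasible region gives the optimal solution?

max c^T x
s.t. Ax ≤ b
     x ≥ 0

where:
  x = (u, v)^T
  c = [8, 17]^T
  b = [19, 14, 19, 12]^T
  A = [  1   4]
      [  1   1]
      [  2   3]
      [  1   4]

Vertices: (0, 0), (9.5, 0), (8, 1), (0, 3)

Evaluate the objective at each vertex of the feasible region:
  z(0, 0) = 0
  z(9.5, 0) = 76
  z(8, 1) = 81  ←
  z(0, 3) = 51
The maximum is at u = 8, v = 1.

(8, 1)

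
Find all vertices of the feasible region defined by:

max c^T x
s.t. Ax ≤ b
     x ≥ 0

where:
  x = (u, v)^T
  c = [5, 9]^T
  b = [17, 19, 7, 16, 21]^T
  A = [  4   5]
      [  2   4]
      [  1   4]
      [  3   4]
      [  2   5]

(0, 0), (4.25, 0), (3, 1), (0, 1.75)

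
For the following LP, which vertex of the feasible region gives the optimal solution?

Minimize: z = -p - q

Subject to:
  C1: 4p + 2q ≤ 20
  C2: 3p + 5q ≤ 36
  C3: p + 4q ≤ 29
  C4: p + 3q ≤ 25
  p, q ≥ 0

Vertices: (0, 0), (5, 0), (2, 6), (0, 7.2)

Evaluate the objective at each vertex of the feasible region:
  z(0, 0) = 0
  z(5, 0) = -5
  z(2, 6) = -8  ←
  z(0, 7.2) = -7.2
The minimum is at p = 2, q = 6.

(2, 6)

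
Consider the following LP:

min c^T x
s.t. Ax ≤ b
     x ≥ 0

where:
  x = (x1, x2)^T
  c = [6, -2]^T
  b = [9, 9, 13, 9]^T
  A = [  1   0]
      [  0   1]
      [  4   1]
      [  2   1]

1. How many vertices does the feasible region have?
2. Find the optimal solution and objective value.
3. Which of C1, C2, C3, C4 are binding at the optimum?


1. 4
2. x1 = 0, x2 = 9, z = -18
3. C2, C4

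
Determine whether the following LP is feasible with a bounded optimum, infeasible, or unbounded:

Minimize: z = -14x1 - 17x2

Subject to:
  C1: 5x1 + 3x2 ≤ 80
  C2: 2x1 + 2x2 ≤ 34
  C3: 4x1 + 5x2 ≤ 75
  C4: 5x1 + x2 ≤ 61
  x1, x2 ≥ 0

Feasible with a bounded optimal solution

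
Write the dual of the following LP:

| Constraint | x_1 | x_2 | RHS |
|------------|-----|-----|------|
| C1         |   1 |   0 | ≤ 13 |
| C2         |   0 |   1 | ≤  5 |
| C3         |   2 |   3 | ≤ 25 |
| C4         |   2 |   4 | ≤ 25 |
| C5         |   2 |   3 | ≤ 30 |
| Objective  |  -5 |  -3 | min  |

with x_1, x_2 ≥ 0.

Primal min cᵀx s.t. Ax ≤ b, x ≥ 0  →  Dual max −bᵀy s.t. Aᵀy ≥ −c, y ≥ 0.

Maximize: z = -13y1 - 5y2 - 25y3 - 25y4 - 30y5

Subject to:
  y1 + 2y3 + 2y4 + 2y5 ≥ 5
  y2 + 3y3 + 4y4 + 3y5 ≥ 3
  y1, y2, y3, y4, y5 ≥ 0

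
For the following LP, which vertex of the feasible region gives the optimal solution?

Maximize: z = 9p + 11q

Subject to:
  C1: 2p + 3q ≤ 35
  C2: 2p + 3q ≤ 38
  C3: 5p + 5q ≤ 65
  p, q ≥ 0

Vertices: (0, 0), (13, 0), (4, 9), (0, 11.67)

Evaluate the objective at each vertex of the feasible region:
  z(0, 0) = 0
  z(13, 0) = 117
  z(4, 9) = 135  ←
  z(0, 11.67) = 128.3
The maximum is at p = 4, q = 9.

(4, 9)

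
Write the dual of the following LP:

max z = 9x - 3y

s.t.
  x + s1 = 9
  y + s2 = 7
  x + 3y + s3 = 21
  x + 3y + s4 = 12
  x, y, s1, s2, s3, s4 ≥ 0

Primal max cᵀx s.t. Ax ≤ b, x ≥ 0  →  Dual min bᵀy s.t. Aᵀy ≥ c, y ≥ 0.

Minimize: z = 9y1 + 7y2 + 21y3 + 12y4

Subject to:
  y1 + y3 + y4 ≥ 9
  y2 + 3y3 + 3y4 ≥ -3
  y1, y2, y3, y4 ≥ 0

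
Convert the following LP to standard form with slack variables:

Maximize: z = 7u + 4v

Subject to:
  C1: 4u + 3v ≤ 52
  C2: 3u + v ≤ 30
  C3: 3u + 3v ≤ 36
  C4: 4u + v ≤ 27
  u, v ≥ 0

max z = 7u + 4v

s.t.
  4u + 3v + s1 = 52
  3u + v + s2 = 30
  3u + 3v + s3 = 36
  4u + v + s4 = 27
  u, v, s1, s2, s3, s4 ≥ 0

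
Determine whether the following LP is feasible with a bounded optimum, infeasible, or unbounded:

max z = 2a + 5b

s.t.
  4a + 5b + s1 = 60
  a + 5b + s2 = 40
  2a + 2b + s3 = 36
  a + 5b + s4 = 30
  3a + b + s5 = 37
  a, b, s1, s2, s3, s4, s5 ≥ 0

Feasible with a bounded optimal solution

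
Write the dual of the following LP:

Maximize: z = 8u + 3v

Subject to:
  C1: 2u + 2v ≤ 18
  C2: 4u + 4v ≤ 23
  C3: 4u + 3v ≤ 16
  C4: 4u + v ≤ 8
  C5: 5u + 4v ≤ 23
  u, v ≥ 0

Primal max cᵀx s.t. Ax ≤ b, x ≥ 0  →  Dual min bᵀy s.t. Aᵀy ≥ c, y ≥ 0.

Minimize: z = 18y1 + 23y2 + 16y3 + 8y4 + 23y5

Subject to:
  2y1 + 4y2 + 4y3 + 4y4 + 5y5 ≥ 8
  2y1 + 4y2 + 3y3 + y4 + 4y5 ≥ 3
  y1, y2, y3, y4, y5 ≥ 0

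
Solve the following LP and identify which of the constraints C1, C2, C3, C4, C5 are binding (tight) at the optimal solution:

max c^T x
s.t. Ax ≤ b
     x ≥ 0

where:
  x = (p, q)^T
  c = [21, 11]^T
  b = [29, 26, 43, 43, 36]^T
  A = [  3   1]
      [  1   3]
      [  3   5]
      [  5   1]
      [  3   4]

At p = 8, q = 3, compute slack b - a·x for each constraint:
  C1: 29 − 27 = 2  (slack)
  C2: 26 − 17 = 9  (slack)
  C3: 43 − 39 = 4  (slack)
  C4: 43 − 43 = 0  (binding)
  C5: 36 − 36 = 0  (binding)

Optimal: p = 8, q = 3
Binding: C4, C5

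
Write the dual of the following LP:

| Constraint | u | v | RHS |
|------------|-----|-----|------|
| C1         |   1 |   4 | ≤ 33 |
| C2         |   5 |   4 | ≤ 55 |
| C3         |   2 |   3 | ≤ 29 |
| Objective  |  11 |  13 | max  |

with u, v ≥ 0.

Primal max cᵀx s.t. Ax ≤ b, x ≥ 0  →  Dual min bᵀy s.t. Aᵀy ≥ c, y ≥ 0.

Minimize: z = 33y1 + 55y2 + 29y3

Subject to:
  y1 + 5y2 + 2y3 ≥ 11
  4y1 + 4y2 + 3y3 ≥ 13
  y1, y2, y3 ≥ 0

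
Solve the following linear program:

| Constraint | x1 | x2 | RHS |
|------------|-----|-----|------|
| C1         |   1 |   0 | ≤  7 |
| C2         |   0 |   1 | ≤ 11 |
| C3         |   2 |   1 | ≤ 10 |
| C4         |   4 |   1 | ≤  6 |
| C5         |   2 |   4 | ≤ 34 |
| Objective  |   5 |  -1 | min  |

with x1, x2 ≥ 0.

Evaluate the objective at each vertex of the feasible region:
  z(0, 0) = 0
  z(1.5, 0) = 7.5
  z(0, 6) = -6  ←
The minimum is at x1 = 0, x2 = 6.

x1 = 0, x2 = 6, z = -6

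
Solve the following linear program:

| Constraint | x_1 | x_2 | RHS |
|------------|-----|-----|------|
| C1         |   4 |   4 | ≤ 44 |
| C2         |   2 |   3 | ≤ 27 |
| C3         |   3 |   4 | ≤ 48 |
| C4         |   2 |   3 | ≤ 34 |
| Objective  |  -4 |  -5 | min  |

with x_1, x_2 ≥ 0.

Evaluate the objective at each vertex of the feasible region:
  z(0, 0) = 0
  z(11, 0) = -44
  z(6, 5) = -49  ←
  z(0, 9) = -45
The minimum is at x_1 = 6, x_2 = 5.

x_1 = 6, x_2 = 5, z = -49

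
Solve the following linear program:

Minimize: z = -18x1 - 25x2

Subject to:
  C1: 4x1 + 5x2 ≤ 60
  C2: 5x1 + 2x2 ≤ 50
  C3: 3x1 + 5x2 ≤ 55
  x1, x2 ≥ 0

Evaluate the objective at each vertex of the feasible region:
  z(0, 0) = 0
  z(10, 0) = -180
  z(7.647, 5.882) = -284.7
  z(5, 8) = -290  ←
  z(0, 11) = -275
The minimum is at x1 = 5, x2 = 8.

x1 = 5, x2 = 8, z = -290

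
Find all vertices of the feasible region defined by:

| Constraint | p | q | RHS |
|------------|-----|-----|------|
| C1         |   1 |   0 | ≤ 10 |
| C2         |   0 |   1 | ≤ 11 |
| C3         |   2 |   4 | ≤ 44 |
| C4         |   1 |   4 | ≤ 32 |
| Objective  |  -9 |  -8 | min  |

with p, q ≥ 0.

(0, 0), (10, 0), (10, 5.5), (0, 8)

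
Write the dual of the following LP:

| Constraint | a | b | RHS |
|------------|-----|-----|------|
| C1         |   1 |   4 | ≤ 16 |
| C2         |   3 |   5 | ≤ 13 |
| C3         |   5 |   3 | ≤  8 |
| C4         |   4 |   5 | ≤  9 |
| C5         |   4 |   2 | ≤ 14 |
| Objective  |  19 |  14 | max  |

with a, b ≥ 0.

Primal max cᵀx s.t. Ax ≤ b, x ≥ 0  →  Dual min bᵀy s.t. Aᵀy ≥ c, y ≥ 0.

Minimize: z = 16y1 + 13y2 + 8y3 + 9y4 + 14y5

Subject to:
  y1 + 3y2 + 5y3 + 4y4 + 4y5 ≥ 19
  4y1 + 5y2 + 3y3 + 5y4 + 2y5 ≥ 14
  y1, y2, y3, y4, y5 ≥ 0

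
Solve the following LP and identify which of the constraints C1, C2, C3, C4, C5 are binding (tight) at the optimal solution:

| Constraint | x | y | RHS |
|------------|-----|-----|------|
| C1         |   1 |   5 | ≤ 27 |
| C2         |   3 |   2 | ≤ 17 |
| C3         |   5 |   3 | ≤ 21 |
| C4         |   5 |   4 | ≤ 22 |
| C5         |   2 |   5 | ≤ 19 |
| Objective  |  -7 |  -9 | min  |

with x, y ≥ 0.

At x = 2, y = 3, compute slack b - a·x for each constraint:
  C1: 27 − 17 = 10  (slack)
  C2: 17 − 12 = 5  (slack)
  C3: 21 − 19 = 2  (slack)
  C4: 22 − 22 = 0  (binding)
  C5: 19 − 19 = 0  (binding)

Optimal: x = 2, y = 3
Binding: C4, C5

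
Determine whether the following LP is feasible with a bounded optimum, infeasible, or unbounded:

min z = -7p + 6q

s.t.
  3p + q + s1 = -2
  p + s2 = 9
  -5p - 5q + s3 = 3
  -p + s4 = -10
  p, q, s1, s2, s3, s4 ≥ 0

Infeasible (no feasible solution exists)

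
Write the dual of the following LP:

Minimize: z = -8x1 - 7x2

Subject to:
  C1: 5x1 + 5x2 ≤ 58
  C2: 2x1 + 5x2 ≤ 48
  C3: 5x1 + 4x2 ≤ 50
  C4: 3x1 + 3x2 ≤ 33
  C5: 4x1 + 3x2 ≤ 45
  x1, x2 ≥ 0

Primal min cᵀx s.t. Ax ≤ b, x ≥ 0  →  Dual max −bᵀy s.t. Aᵀy ≥ −c, y ≥ 0.

Maximize: z = -58y1 - 48y2 - 50y3 - 33y4 - 45y5

Subject to:
  5y1 + 2y2 + 5y3 + 3y4 + 4y5 ≥ 8
  5y1 + 5y2 + 4y3 + 3y4 + 3y5 ≥ 7
  y1, y2, y3, y4, y5 ≥ 0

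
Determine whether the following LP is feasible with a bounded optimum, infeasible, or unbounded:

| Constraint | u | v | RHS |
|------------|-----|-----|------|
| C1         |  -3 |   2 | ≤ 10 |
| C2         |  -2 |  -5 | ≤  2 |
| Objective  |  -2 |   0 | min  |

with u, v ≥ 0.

Unbounded (objective can decrease without bound)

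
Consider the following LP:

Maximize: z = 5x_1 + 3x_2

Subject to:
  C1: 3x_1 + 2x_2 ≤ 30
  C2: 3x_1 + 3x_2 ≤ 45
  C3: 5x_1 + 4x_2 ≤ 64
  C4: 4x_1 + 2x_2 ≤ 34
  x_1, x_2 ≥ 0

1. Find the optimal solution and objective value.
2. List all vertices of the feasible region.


1. x_1 = 4, x_2 = 9, z = 47
2. (0, 0), (8.5, 0), (4, 9), (0, 15)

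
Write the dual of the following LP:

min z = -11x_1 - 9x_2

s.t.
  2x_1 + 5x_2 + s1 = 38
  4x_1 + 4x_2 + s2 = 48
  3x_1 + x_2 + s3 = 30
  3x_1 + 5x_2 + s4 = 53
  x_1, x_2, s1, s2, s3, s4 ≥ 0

Primal min cᵀx s.t. Ax ≤ b, x ≥ 0  →  Dual max −bᵀy s.t. Aᵀy ≥ −c, y ≥ 0.

Maximize: z = -38y1 - 48y2 - 30y3 - 53y4

Subject to:
  2y1 + 4y2 + 3y3 + 3y4 ≥ 11
  5y1 + 4y2 + y3 + 5y4 ≥ 9
  y1, y2, y3, y4 ≥ 0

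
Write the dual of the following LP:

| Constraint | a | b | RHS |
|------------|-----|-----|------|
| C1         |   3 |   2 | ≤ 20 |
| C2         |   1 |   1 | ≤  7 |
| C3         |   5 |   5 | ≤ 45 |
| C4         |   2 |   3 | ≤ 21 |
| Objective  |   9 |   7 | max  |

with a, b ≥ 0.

Primal max cᵀx s.t. Ax ≤ b, x ≥ 0  →  Dual min bᵀy s.t. Aᵀy ≥ c, y ≥ 0.

Minimize: z = 20y1 + 7y2 + 45y3 + 21y4

Subject to:
  3y1 + y2 + 5y3 + 2y4 ≥ 9
  2y1 + y2 + 5y3 + 3y4 ≥ 7
  y1, y2, y3, y4 ≥ 0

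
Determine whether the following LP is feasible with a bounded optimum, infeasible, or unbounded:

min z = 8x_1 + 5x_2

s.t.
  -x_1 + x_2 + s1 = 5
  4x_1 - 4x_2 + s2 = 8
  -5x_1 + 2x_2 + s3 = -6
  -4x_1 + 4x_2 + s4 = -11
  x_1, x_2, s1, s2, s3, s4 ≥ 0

Infeasible (no feasible solution exists)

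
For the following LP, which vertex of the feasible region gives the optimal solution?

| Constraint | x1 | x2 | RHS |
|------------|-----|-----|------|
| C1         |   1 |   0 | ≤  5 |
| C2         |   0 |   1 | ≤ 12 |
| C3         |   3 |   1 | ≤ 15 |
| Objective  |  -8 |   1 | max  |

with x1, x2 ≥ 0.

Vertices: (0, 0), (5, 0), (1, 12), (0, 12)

Evaluate the objective at each vertex of the feasible region:
  z(0, 0) = 0
  z(5, 0) = -40
  z(1, 12) = 4
  z(0, 12) = 12  ←
The maximum is at x1 = 0, x2 = 12.

(0, 12)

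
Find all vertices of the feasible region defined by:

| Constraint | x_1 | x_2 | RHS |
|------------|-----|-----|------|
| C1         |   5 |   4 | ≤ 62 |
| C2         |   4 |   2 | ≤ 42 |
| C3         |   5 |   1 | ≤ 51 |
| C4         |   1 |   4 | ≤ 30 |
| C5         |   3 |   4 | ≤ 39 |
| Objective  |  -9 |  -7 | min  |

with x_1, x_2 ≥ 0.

(0, 0), (10.2, 0), (10, 1), (9, 3), (4.5, 6.375), (0, 7.5)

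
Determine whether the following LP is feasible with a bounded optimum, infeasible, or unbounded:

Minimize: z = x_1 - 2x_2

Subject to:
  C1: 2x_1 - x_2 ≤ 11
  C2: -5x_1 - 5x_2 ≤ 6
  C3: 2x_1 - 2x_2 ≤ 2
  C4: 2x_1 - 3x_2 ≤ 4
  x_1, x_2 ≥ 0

Unbounded (objective can decrease without bound)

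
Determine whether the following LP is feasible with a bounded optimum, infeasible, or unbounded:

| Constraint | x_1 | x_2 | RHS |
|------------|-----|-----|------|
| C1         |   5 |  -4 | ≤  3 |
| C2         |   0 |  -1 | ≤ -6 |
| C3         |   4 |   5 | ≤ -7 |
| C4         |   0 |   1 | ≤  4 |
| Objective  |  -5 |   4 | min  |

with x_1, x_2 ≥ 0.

Infeasible (no feasible solution exists)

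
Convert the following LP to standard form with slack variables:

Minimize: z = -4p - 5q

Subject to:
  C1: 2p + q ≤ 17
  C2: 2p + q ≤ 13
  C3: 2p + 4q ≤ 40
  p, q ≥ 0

min z = -4p - 5q

s.t.
  2p + q + s1 = 17
  2p + q + s2 = 13
  2p + 4q + s3 = 40
  p, q, s1, s2, s3 ≥ 0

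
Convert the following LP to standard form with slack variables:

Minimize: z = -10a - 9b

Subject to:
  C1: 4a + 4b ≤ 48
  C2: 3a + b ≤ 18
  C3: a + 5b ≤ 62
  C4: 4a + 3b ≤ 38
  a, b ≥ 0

min z = -10a - 9b

s.t.
  4a + 4b + s1 = 48
  3a + b + s2 = 18
  a + 5b + s3 = 62
  4a + 3b + s4 = 38
  a, b, s1, s2, s3, s4 ≥ 0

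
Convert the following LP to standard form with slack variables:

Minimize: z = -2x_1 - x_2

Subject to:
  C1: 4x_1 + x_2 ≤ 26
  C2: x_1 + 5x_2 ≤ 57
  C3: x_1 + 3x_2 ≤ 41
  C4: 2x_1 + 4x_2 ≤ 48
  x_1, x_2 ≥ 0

min z = -2x_1 - x_2

s.t.
  4x_1 + x_2 + s1 = 26
  x_1 + 5x_2 + s2 = 57
  x_1 + 3x_2 + s3 = 41
  2x_1 + 4x_2 + s4 = 48
  x_1, x_2, s1, s2, s3, s4 ≥ 0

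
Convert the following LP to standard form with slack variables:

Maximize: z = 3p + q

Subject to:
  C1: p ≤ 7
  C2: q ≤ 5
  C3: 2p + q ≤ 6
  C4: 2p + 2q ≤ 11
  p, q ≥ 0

max z = 3p + q

s.t.
  p + s1 = 7
  q + s2 = 5
  2p + q + s3 = 6
  2p + 2q + s4 = 11
  p, q, s1, s2, s3, s4 ≥ 0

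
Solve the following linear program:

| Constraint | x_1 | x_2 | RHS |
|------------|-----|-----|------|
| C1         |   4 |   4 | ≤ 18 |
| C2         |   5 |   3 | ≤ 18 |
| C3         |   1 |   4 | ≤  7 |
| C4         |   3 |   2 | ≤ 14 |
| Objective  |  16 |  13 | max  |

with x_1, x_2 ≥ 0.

Evaluate the objective at each vertex of the feasible region:
  z(0, 0) = 0
  z(3.6, 0) = 57.6
  z(3, 1) = 61  ←
  z(0, 1.75) = 22.75
The maximum is at x_1 = 3, x_2 = 1.

x_1 = 3, x_2 = 1, z = 61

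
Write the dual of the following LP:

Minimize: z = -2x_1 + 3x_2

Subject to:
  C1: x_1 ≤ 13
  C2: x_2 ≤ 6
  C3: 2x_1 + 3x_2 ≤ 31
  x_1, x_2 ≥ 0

Primal min cᵀx s.t. Ax ≤ b, x ≥ 0  →  Dual max −bᵀy s.t. Aᵀy ≥ −c, y ≥ 0.

Maximize: z = -13y1 - 6y2 - 31y3

Subject to:
  y1 + 2y3 ≥ 2
  y2 + 3y3 ≥ -3
  y1, y2, y3 ≥ 0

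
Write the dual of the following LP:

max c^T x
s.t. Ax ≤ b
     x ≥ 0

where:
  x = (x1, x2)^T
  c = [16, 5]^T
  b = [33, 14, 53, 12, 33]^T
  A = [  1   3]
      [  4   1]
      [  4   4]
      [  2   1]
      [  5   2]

Primal max cᵀx s.t. Ax ≤ b, x ≥ 0  →  Dual min bᵀy s.t. Aᵀy ≥ c, y ≥ 0.

Minimize: z = 33y1 + 14y2 + 53y3 + 12y4 + 33y5

Subject to:
  y1 + 4y2 + 4y3 + 2y4 + 5y5 ≥ 16
  3y1 + y2 + 4y3 + y4 + 2y5 ≥ 5
  y1, y2, y3, y4, y5 ≥ 0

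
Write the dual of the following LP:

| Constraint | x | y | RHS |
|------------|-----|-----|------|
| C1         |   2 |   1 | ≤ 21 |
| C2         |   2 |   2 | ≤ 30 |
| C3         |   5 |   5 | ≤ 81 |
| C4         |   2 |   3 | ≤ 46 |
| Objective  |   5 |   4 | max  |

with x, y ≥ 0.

Primal max cᵀx s.t. Ax ≤ b, x ≥ 0  →  Dual min bᵀy s.t. Aᵀy ≥ c, y ≥ 0.

Minimize: z = 21y1 + 30y2 + 81y3 + 46y4

Subject to:
  2y1 + 2y2 + 5y3 + 2y4 ≥ 5
  y1 + 2y2 + 5y3 + 3y4 ≥ 4
  y1, y2, y3, y4 ≥ 0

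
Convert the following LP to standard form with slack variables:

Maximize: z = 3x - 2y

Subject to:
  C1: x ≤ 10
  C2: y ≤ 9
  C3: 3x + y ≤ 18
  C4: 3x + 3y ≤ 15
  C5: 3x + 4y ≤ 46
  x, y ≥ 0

max z = 3x - 2y

s.t.
  x + s1 = 10
  y + s2 = 9
  3x + y + s3 = 18
  3x + 3y + s4 = 15
  3x + 4y + s5 = 46
  x, y, s1, s2, s3, s4, s5 ≥ 0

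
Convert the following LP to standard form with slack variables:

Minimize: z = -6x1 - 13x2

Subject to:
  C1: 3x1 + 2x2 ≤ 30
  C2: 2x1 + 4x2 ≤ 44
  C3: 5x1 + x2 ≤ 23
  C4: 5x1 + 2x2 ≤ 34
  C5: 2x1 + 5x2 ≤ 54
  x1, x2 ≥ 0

min z = -6x1 - 13x2

s.t.
  3x1 + 2x2 + s1 = 30
  2x1 + 4x2 + s2 = 44
  5x1 + x2 + s3 = 23
  5x1 + 2x2 + s4 = 34
  2x1 + 5x2 + s5 = 54
  x1, x2, s1, s2, s3, s4, s5 ≥ 0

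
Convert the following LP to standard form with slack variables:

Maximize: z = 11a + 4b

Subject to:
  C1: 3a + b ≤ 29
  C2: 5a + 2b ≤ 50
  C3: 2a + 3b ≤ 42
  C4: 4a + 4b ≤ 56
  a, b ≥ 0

max z = 11a + 4b

s.t.
  3a + b + s1 = 29
  5a + 2b + s2 = 50
  2a + 3b + s3 = 42
  4a + 4b + s4 = 56
  a, b, s1, s2, s3, s4 ≥ 0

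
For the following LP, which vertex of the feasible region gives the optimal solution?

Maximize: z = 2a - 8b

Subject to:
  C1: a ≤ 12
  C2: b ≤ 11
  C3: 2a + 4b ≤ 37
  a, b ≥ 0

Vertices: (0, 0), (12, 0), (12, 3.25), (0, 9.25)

Evaluate the objective at each vertex of the feasible region:
  z(0, 0) = 0
  z(12, 0) = 24  ←
  z(12, 3.25) = -2
  z(0, 9.25) = -74
The maximum is at a = 12, b = 0.

(12, 0)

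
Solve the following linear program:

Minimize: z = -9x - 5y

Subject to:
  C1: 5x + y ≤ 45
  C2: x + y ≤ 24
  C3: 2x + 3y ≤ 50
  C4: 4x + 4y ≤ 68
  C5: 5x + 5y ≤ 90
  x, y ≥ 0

Evaluate the objective at each vertex of the feasible region:
  z(0, 0) = 0
  z(9, 0) = -81
  z(7, 10) = -113  ←
  z(1, 16) = -89
  z(0, 16.67) = -83.33
The minimum is at x = 7, y = 10.

x = 7, y = 10, z = -113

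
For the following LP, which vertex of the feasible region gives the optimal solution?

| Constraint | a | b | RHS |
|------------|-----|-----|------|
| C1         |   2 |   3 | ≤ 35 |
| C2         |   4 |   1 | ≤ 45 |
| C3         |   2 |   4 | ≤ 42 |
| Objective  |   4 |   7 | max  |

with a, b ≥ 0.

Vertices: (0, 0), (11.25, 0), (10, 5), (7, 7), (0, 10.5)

Evaluate the objective at each vertex of the feasible region:
  z(0, 0) = 0
  z(11.25, 0) = 45
  z(10, 5) = 75
  z(7, 7) = 77  ←
  z(0, 10.5) = 73.5
The maximum is at a = 7, b = 7.

(7, 7)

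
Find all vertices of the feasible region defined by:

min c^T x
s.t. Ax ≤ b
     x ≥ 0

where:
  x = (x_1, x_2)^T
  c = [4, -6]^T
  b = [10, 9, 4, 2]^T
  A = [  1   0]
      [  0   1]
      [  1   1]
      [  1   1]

(0, 0), (2, 0), (0, 2)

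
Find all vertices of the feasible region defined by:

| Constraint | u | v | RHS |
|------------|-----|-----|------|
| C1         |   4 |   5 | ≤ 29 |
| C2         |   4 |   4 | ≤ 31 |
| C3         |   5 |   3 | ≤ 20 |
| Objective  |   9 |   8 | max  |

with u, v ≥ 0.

(0, 0), (4, 0), (1, 5), (0, 5.8)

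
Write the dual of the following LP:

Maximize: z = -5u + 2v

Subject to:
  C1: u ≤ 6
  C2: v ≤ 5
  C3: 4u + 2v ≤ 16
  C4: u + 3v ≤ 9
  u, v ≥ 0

Primal max cᵀx s.t. Ax ≤ b, x ≥ 0  →  Dual min bᵀy s.t. Aᵀy ≥ c, y ≥ 0.

Minimize: z = 6y1 + 5y2 + 16y3 + 9y4

Subject to:
  y1 + 4y3 + y4 ≥ -5
  y2 + 2y3 + 3y4 ≥ 2
  y1, y2, y3, y4 ≥ 0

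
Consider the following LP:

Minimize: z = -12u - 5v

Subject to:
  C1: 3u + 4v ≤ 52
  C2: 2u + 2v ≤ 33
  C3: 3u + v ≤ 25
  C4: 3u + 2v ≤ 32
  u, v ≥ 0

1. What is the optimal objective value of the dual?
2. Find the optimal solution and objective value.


1. -107
2. u = 6, v = 7, z = -107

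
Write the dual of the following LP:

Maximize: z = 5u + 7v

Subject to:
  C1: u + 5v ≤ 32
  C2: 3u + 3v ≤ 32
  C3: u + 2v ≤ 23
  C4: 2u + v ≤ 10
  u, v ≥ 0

Primal max cᵀx s.t. Ax ≤ b, x ≥ 0  →  Dual min bᵀy s.t. Aᵀy ≥ c, y ≥ 0.

Minimize: z = 32y1 + 32y2 + 23y3 + 10y4

Subject to:
  y1 + 3y2 + y3 + 2y4 ≥ 5
  5y1 + 3y2 + 2y3 + y4 ≥ 7
  y1, y2, y3, y4 ≥ 0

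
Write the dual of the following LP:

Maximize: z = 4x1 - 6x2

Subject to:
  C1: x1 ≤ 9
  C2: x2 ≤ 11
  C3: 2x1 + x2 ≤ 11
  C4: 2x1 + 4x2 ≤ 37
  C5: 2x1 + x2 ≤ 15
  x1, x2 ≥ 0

Primal max cᵀx s.t. Ax ≤ b, x ≥ 0  →  Dual min bᵀy s.t. Aᵀy ≥ c, y ≥ 0.

Minimize: z = 9y1 + 11y2 + 11y3 + 37y4 + 15y5

Subject to:
  y1 + 2y3 + 2y4 + 2y5 ≥ 4
  y2 + y3 + 4y4 + y5 ≥ -6
  y1, y2, y3, y4, y5 ≥ 0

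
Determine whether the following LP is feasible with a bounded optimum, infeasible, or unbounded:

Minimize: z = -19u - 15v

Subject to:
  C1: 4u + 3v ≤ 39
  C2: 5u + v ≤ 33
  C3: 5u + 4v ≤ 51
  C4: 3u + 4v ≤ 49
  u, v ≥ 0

Feasible with a bounded optimal solution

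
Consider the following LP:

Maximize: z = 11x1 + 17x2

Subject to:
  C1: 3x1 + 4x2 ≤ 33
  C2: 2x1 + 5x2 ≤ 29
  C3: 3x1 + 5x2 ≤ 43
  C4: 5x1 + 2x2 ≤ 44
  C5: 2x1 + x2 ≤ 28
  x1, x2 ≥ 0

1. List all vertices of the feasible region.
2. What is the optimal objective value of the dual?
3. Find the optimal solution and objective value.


1. (0, 0), (8.8, 0), (7.857, 2.357), (7, 3), (0, 5.8)
2. 128
3. x1 = 7, x2 = 3, z = 128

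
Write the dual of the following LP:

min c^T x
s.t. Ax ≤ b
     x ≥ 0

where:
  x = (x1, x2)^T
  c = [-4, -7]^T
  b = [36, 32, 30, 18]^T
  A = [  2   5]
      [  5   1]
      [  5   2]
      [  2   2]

Primal min cᵀx s.t. Ax ≤ b, x ≥ 0  →  Dual max −bᵀy s.t. Aᵀy ≥ −c, y ≥ 0.

Maximize: z = -36y1 - 32y2 - 30y3 - 18y4

Subject to:
  2y1 + 5y2 + 5y3 + 2y4 ≥ 4
  5y1 + y2 + 2y3 + 2y4 ≥ 7
  y1, y2, y3, y4 ≥ 0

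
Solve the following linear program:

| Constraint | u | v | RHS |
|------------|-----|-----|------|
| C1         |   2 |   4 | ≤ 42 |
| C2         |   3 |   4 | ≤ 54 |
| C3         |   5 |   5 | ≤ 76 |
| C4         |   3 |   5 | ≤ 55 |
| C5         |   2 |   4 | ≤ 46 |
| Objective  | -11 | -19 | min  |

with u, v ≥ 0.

Evaluate the objective at each vertex of the feasible region:
  z(0, 0) = 0
  z(15.2, 0) = -167.2
  z(10.5, 4.7) = -204.8
  z(5, 8) = -207  ←
  z(0, 10.5) = -199.5
The minimum is at u = 5, v = 8.

u = 5, v = 8, z = -207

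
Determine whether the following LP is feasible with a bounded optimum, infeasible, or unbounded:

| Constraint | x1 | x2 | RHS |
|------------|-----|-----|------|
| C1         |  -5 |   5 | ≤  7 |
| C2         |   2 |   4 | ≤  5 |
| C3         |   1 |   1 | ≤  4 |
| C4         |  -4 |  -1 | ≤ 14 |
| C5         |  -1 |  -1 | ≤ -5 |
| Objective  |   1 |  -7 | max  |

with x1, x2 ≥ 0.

Infeasible (no feasible solution exists)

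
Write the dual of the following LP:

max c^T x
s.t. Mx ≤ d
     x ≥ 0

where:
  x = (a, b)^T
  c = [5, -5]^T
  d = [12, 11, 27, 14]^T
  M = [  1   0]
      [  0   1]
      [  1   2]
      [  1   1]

Primal max cᵀx s.t. Ax ≤ b, x ≥ 0  →  Dual min bᵀy s.t. Aᵀy ≥ c, y ≥ 0.

Minimize: z = 12y1 + 11y2 + 27y3 + 14y4

Subject to:
  y1 + y3 + y4 ≥ 5
  y2 + 2y3 + y4 ≥ -5
  y1, y2, y3, y4 ≥ 0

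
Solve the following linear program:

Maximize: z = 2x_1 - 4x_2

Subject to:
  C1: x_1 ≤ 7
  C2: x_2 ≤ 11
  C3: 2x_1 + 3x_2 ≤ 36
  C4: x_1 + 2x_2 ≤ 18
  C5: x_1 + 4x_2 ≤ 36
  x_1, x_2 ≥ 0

Evaluate the objective at each vertex of the feasible region:
  z(0, 0) = 0
  z(7, 0) = 14  ←
  z(7, 5.5) = -8
  z(0, 9) = -36
The maximum is at x_1 = 7, x_2 = 0.

x_1 = 7, x_2 = 0, z = 14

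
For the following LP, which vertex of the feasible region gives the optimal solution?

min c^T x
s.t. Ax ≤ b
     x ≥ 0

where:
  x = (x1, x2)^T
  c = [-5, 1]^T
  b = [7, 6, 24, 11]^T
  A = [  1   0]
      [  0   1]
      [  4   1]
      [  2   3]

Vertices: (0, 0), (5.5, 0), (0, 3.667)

Evaluate the objective at each vertex of the feasible region:
  z(0, 0) = 0
  z(5.5, 0) = -27.5  ←
  z(0, 3.667) = 3.667
The minimum is at x1 = 5.5, x2 = 0.

(5.5, 0)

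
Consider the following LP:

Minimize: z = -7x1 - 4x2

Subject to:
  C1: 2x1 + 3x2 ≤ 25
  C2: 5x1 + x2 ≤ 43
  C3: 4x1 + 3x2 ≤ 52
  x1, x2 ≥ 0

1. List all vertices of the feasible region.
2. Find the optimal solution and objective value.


1. (0, 0), (8.6, 0), (8, 3), (0, 8.333)
2. x1 = 8, x2 = 3, z = -68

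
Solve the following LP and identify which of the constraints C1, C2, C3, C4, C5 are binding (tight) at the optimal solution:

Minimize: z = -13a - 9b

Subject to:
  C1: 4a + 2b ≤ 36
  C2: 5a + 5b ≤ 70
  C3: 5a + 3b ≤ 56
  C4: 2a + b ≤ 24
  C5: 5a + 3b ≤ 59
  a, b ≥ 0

At a = 4, b = 10, compute slack b - a·x for each constraint:
  C1: 36 − 36 = 0  (binding)
  C2: 70 − 70 = 0  (binding)
  C3: 56 − 50 = 6  (slack)
  C4: 24 − 18 = 6  (slack)
  C5: 59 − 50 = 9  (slack)

Optimal: a = 4, b = 10
Binding: C1, C2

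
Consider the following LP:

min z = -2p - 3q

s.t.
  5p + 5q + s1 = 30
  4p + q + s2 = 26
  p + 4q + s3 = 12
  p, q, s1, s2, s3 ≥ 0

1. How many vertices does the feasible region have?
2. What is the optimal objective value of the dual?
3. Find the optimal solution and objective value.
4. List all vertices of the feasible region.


1. 4
2. -14
3. p = 4, q = 2, z = -14
4. (0, 0), (6, 0), (4, 2), (0, 3)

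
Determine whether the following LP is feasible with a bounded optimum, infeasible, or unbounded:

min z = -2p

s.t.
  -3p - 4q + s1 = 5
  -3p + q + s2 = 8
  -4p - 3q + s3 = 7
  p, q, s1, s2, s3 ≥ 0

Unbounded (objective can decrease without bound)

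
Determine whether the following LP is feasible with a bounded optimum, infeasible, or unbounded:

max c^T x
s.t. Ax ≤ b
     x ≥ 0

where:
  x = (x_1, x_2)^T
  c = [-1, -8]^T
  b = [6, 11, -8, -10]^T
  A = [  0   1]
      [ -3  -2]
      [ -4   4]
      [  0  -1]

Infeasible (no feasible solution exists)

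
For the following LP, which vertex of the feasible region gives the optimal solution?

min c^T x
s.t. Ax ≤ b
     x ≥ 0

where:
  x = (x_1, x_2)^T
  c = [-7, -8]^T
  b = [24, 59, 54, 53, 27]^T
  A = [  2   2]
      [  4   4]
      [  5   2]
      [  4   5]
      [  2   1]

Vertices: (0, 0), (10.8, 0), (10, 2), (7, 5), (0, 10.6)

Evaluate the objective at each vertex of the feasible region:
  z(0, 0) = 0
  z(10.8, 0) = -75.6
  z(10, 2) = -86
  z(7, 5) = -89  ←
  z(0, 10.6) = -84.8
The minimum is at x_1 = 7, x_2 = 5.

(7, 5)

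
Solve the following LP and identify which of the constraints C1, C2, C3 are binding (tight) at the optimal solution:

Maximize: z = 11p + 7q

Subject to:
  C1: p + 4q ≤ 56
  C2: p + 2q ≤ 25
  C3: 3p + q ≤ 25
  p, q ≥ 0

At p = 5, q = 10, compute slack b - a·x for each constraint:
  C1: 56 − 45 = 11  (slack)
  C2: 25 − 25 = 0  (binding)
  C3: 25 − 25 = 0  (binding)

Optimal: p = 5, q = 10
Binding: C2, C3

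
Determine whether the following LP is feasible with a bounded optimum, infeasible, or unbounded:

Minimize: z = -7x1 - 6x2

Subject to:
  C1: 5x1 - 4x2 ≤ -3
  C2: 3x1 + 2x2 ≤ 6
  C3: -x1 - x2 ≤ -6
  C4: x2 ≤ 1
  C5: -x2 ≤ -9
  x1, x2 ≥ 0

Infeasible (no feasible solution exists)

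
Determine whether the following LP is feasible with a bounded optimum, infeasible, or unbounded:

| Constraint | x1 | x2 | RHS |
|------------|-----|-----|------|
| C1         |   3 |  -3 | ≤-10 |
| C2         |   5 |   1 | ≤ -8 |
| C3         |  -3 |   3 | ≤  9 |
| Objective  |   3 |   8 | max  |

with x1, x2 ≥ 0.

Infeasible (no feasible solution exists)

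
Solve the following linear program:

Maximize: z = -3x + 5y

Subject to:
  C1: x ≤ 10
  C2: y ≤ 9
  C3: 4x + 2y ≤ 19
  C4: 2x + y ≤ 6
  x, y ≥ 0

Evaluate the objective at each vertex of the feasible region:
  z(0, 0) = 0
  z(3, 0) = -9
  z(0, 6) = 30  ←
The maximum is at x = 0, y = 6.

x = 0, y = 6, z = 30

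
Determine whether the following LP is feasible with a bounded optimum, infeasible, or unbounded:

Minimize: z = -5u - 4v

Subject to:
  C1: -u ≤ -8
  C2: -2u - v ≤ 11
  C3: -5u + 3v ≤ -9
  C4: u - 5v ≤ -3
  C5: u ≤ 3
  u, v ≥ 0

Infeasible (no feasible solution exists)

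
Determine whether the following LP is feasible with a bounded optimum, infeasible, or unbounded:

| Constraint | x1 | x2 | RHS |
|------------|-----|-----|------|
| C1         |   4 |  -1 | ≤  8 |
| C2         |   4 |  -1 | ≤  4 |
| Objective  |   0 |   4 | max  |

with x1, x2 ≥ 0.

Unbounded (objective can increase without bound)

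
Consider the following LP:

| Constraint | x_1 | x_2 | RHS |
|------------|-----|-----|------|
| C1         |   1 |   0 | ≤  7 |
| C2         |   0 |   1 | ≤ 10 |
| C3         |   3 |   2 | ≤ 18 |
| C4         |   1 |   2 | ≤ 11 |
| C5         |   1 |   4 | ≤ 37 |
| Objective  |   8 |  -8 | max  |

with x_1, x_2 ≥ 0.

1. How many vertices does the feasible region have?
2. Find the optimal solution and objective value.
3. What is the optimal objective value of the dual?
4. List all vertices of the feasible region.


1. 4
2. x_1 = 6, x_2 = 0, z = 48
3. 48
4. (0, 0), (6, 0), (3.5, 3.75), (0, 5.5)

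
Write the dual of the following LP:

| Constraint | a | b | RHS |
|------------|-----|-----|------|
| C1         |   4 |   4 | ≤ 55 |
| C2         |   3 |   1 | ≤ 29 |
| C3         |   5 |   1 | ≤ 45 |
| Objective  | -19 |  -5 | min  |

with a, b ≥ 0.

Primal min cᵀx s.t. Ax ≤ b, x ≥ 0  →  Dual max −bᵀy s.t. Aᵀy ≥ −c, y ≥ 0.

Maximize: z = -55y1 - 29y2 - 45y3

Subject to:
  4y1 + 3y2 + 5y3 ≥ 19
  4y1 + y2 + y3 ≥ 5
  y1, y2, y3 ≥ 0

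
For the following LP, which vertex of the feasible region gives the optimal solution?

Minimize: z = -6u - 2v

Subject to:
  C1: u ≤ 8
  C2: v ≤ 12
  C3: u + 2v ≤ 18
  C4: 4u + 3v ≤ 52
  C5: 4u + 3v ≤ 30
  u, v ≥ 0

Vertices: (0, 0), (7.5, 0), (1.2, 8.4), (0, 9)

Evaluate the objective at each vertex of the feasible region:
  z(0, 0) = 0
  z(7.5, 0) = -45  ←
  z(1.2, 8.4) = -24
  z(0, 9) = -18
The minimum is at u = 7.5, v = 0.

(7.5, 0)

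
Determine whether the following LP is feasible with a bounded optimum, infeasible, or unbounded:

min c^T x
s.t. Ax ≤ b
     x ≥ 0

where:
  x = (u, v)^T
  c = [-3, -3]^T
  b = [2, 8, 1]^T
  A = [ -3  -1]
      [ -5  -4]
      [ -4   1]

Unbounded (objective can decrease without bound)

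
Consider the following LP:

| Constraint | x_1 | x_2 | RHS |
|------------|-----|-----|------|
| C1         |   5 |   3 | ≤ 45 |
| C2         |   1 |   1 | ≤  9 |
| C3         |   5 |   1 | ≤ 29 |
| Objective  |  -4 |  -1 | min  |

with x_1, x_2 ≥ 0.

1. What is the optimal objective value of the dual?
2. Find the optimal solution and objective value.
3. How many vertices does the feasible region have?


1. -24
2. x_1 = 5, x_2 = 4, z = -24
3. 4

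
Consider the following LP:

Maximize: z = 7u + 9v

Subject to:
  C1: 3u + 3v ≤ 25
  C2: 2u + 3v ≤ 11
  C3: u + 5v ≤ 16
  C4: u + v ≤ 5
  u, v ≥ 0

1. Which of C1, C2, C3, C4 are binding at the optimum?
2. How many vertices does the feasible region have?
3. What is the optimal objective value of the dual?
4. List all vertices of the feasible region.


1. C2, C4
2. 5
3. 37
4. (0, 0), (5, 0), (4, 1), (1, 3), (0, 3.2)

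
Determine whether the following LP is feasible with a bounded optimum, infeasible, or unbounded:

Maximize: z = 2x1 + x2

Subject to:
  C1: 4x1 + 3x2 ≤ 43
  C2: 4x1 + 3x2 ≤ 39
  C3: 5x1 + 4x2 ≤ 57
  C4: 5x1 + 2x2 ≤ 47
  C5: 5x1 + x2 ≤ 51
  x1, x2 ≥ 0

Feasible with a bounded optimal solution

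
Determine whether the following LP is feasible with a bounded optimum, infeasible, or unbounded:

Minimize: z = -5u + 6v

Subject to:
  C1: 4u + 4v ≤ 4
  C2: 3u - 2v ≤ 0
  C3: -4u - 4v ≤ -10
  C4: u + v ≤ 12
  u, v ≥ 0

Infeasible (no feasible solution exists)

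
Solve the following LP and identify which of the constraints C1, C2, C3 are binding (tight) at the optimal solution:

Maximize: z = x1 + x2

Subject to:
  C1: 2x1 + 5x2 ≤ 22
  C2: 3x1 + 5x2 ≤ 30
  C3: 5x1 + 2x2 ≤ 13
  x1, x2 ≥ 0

At x1 = 1, x2 = 4, compute slack b - a·x for each constraint:
  C1: 22 − 22 = 0  (binding)
  C2: 30 − 23 = 7  (slack)
  C3: 13 − 13 = 0  (binding)

Optimal: x1 = 1, x2 = 4
Binding: C1, C3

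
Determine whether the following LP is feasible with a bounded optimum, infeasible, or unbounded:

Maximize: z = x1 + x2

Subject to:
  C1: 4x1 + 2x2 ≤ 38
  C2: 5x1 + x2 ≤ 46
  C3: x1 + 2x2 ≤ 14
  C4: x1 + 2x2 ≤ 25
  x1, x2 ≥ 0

Feasible with a bounded optimal solution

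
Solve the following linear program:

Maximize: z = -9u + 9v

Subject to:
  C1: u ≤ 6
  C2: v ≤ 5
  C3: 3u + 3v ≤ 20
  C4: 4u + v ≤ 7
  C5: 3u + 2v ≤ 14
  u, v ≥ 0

Evaluate the objective at each vertex of the feasible region:
  z(0, 0) = 0
  z(1.75, 0) = -15.75
  z(0.5, 5) = 40.5
  z(0, 5) = 45  ←
The maximum is at u = 0, v = 5.

u = 0, v = 5, z = 45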